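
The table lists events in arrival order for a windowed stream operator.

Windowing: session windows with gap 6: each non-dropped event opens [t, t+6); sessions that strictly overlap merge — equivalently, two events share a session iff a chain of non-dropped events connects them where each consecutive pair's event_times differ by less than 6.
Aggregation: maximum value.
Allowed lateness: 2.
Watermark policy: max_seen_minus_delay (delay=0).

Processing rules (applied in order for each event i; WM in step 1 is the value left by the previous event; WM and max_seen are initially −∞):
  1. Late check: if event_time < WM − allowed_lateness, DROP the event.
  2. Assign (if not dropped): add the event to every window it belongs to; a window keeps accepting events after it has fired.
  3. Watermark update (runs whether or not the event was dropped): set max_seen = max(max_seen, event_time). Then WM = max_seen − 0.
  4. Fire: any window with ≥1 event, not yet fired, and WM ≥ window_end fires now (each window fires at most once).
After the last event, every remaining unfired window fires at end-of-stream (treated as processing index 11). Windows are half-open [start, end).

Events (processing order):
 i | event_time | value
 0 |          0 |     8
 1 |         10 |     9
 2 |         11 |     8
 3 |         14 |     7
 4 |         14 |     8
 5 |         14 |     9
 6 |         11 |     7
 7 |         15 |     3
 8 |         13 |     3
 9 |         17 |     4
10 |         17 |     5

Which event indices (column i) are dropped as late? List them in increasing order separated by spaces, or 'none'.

i=0 t=0 v=8: → [0,6); WM=0
i=1 t=10 v=9: → [10,16); WM=10
i=2 t=11 v=8: → [10,17); WM=11
i=3 t=14 v=7: → [10,20); WM=14
i=4 t=14 v=8: → [10,20); WM=14
i=5 t=14 v=9: → [10,20); WM=14
i=6 t=11 v=7: DROP (t<14-2); WM=14
i=7 t=15 v=3: → [10,21); WM=15
i=8 t=13 v=3: → [10,21); WM=15
i=9 t=17 v=4: → [10,23); WM=17
i=10 t=17 v=5: → [10,23); WM=17

6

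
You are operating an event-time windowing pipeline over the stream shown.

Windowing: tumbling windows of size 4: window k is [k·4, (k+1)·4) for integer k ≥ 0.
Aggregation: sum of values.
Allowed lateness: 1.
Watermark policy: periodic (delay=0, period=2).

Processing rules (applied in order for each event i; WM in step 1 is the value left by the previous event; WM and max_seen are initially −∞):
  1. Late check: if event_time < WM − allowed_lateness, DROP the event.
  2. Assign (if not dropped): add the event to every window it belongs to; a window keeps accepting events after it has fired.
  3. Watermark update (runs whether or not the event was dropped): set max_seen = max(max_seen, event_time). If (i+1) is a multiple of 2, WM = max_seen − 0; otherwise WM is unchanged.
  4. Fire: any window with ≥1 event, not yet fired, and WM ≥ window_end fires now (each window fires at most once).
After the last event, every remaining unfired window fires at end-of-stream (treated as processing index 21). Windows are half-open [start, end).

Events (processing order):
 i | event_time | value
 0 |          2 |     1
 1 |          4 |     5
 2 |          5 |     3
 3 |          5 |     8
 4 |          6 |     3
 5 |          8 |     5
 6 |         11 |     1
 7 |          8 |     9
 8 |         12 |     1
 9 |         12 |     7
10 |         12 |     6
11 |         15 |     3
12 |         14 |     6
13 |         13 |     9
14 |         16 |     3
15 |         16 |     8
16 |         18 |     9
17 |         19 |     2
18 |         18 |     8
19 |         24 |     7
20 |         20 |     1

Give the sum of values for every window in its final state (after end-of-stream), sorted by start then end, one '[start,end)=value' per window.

[0,4)=1 [4,8)=19 [8,12)=15 [12,16)=23 [16,20)=30 [24,28)=7

i=0 t=2 v=1: → [0,4); WM=−∞
i=1 t=4 v=5: → [4,8); WM=4; [0,4) fires=1
i=2 t=5 v=3: → [4,8); WM=4
i=3 t=5 v=8: → [4,8); WM=5
i=4 t=6 v=3: → [4,8); WM=5
i=5 t=8 v=5: → [8,12); WM=8; [4,8) fires=19
i=6 t=11 v=1: → [8,12); WM=8
i=7 t=8 v=9: → [8,12); WM=11
i=8 t=12 v=1: → [12,16); WM=11
i=9 t=12 v=7: → [12,16); WM=12; [8,12) fires=15
i=10 t=12 v=6: → [12,16); WM=12
i=11 t=15 v=3: → [12,16); WM=15
i=12 t=14 v=6: → [12,16); WM=15
i=13 t=13 v=9: DROP (t<15-1); WM=15
i=14 t=16 v=3: → [16,20); WM=15
i=15 t=16 v=8: → [16,20); WM=16; [12,16) fires=23
i=16 t=18 v=9: → [16,20); WM=16
i=17 t=19 v=2: → [16,20); WM=19
i=18 t=18 v=8: → [16,20); WM=19
i=19 t=24 v=7: → [24,28); WM=24; [16,20) fires=30
i=20 t=20 v=1: DROP (t<24-1); WM=24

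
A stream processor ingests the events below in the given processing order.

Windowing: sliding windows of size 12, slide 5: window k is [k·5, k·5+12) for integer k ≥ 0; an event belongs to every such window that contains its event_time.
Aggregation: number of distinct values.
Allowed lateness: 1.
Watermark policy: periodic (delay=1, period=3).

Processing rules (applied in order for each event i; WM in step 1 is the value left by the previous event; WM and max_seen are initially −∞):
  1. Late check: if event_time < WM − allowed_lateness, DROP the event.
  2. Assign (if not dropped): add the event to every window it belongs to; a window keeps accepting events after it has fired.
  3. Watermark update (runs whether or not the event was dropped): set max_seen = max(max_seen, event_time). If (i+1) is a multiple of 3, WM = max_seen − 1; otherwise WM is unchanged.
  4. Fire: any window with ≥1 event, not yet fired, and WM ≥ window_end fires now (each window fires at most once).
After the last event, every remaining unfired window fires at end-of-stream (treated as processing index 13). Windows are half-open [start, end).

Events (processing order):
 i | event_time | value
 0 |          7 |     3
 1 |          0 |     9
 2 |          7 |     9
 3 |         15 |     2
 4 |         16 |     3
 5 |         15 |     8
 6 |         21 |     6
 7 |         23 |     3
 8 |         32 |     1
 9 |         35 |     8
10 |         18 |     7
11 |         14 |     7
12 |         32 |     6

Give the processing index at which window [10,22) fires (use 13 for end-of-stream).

i=0 t=7 v=3: → [5,17),[0,12); WM=−∞
i=1 t=0 v=9: → [0,12); WM=−∞
i=2 t=7 v=9: → [5,17),[0,12); WM=6
i=3 t=15 v=2: → [15,27),[10,22),[5,17); WM=6
i=4 t=16 v=3: → [15,27),[10,22),[5,17); WM=6
i=5 t=15 v=8: → [15,27),[10,22),[5,17); WM=15; [0,12) fires=2
i=6 t=21 v=6: → [20,32),[15,27),[10,22); WM=15
i=7 t=23 v=3: → [20,32),[15,27); WM=15
i=8 t=32 v=1: → [30,42),[25,37); WM=31; [5,17) fires=4 [10,22) fires=4 [15,27) fires=4
i=9 t=35 v=8: → [35,47),[30,42),[25,37); WM=31
i=10 t=18 v=7: DROP (t<31-1); WM=31
i=11 t=14 v=7: DROP (t<31-1); WM=34; [20,32) fires=2
i=12 t=32 v=6: DROP (t<34-1); WM=34

8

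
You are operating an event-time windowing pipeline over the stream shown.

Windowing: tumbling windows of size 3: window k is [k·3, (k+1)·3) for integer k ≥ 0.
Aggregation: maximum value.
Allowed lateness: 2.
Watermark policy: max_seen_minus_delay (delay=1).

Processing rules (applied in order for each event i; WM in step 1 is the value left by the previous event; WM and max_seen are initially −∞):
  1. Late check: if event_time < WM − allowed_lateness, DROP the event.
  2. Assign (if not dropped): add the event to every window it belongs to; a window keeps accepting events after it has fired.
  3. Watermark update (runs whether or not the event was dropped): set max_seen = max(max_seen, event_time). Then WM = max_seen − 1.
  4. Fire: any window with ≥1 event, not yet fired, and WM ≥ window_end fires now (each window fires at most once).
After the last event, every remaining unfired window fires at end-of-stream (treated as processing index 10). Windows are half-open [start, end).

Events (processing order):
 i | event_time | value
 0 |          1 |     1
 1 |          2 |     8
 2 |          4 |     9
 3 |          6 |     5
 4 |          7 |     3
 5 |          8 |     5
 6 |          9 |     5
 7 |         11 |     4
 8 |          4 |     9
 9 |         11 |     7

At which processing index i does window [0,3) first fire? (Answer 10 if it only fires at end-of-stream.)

2

i=0 t=1 v=1: → [0,3); WM=0
i=1 t=2 v=8: → [0,3); WM=1
i=2 t=4 v=9: → [3,6); WM=3; [0,3) fires=8
i=3 t=6 v=5: → [6,9); WM=5
i=4 t=7 v=3: → [6,9); WM=6; [3,6) fires=9
i=5 t=8 v=5: → [6,9); WM=7
i=6 t=9 v=5: → [9,12); WM=8
i=7 t=11 v=4: → [9,12); WM=10; [6,9) fires=5
i=8 t=4 v=9: DROP (t<10-2); WM=10
i=9 t=11 v=7: → [9,12); WM=10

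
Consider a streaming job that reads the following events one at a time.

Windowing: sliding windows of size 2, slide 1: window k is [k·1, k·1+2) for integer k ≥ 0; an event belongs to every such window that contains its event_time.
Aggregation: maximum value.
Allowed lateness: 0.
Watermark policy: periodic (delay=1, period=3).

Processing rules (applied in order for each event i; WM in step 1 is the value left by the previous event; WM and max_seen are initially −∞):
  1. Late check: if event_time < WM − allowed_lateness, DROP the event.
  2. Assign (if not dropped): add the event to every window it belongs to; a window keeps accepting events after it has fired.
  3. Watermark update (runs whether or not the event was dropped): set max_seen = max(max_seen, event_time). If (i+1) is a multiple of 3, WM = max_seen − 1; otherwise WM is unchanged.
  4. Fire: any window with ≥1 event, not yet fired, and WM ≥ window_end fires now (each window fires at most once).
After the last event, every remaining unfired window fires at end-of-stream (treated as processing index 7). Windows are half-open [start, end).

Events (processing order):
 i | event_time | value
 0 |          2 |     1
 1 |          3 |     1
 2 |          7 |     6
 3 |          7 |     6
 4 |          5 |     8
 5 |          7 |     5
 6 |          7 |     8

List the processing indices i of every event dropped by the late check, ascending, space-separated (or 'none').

4

i=0 t=2 v=1: → [2,4),[1,3); WM=−∞
i=1 t=3 v=1: → [3,5),[2,4); WM=−∞
i=2 t=7 v=6: → [7,9),[6,8); WM=6; [1,3) fires=1 [2,4) fires=1 [3,5) fires=1
i=3 t=7 v=6: → [7,9),[6,8); WM=6
i=4 t=5 v=8: DROP (t<6-0); WM=6
i=5 t=7 v=5: → [7,9),[6,8); WM=6
i=6 t=7 v=8: → [7,9),[6,8); WM=6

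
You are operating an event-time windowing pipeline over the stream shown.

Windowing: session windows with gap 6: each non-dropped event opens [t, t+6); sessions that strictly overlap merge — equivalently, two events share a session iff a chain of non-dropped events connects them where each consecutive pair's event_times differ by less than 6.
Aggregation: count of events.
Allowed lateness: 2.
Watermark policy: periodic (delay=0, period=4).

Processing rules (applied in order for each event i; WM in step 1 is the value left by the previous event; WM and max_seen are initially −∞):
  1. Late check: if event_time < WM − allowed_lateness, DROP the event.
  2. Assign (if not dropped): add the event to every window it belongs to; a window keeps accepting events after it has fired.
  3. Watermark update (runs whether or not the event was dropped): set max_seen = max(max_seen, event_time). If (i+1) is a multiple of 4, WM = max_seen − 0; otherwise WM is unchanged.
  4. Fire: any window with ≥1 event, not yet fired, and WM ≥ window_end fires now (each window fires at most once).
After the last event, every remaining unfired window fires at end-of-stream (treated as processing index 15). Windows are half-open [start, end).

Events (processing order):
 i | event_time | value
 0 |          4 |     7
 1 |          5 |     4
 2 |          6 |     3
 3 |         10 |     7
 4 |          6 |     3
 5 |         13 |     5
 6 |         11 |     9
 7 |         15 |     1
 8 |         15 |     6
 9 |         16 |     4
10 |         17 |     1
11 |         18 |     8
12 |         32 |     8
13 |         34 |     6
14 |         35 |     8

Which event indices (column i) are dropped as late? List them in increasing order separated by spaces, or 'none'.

i=0 t=4 v=7: → [4,10); WM=−∞
i=1 t=5 v=4: → [4,11); WM=−∞
i=2 t=6 v=3: → [4,12); WM=−∞
i=3 t=10 v=7: → [4,16); WM=10
i=4 t=6 v=3: DROP (t<10-2); WM=10
i=5 t=13 v=5: → [4,19); WM=10
i=6 t=11 v=9: → [4,19); WM=10
i=7 t=15 v=1: → [4,21); WM=15
i=8 t=15 v=6: → [4,21); WM=15
i=9 t=16 v=4: → [4,22); WM=15
i=10 t=17 v=1: → [4,23); WM=15
i=11 t=18 v=8: → [4,24); WM=18
i=12 t=32 v=8: → [32,38); WM=18
i=13 t=34 v=6: → [32,40); WM=18
i=14 t=35 v=8: → [32,41); WM=18

4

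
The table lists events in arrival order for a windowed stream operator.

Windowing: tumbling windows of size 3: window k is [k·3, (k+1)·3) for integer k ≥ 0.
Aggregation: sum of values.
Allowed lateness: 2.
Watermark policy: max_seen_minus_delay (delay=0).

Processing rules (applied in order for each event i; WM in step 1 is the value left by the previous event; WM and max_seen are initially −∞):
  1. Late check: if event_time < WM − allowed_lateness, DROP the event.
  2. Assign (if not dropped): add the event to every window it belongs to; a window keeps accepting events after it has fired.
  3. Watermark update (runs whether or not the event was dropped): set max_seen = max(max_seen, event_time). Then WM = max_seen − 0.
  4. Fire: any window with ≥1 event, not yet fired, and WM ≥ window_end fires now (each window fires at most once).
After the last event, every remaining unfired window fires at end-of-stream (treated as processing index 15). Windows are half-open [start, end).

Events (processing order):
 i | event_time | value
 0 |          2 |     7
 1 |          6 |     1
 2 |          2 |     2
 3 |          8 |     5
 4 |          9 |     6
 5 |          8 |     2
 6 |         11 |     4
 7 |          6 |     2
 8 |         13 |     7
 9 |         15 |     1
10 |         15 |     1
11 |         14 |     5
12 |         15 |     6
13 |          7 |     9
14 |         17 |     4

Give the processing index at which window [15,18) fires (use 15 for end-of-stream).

i=0 t=2 v=7: → [0,3); WM=2
i=1 t=6 v=1: → [6,9); WM=6; [0,3) fires=7
i=2 t=2 v=2: DROP (t<6-2); WM=6
i=3 t=8 v=5: → [6,9); WM=8
i=4 t=9 v=6: → [9,12); WM=9; [6,9) fires=6
i=5 t=8 v=2: → [6,9); WM=9
i=6 t=11 v=4: → [9,12); WM=11
i=7 t=6 v=2: DROP (t<11-2); WM=11
i=8 t=13 v=7: → [12,15); WM=13; [9,12) fires=10
i=9 t=15 v=1: → [15,18); WM=15; [12,15) fires=7
i=10 t=15 v=1: → [15,18); WM=15
i=11 t=14 v=5: → [12,15); WM=15
i=12 t=15 v=6: → [15,18); WM=15
i=13 t=7 v=9: DROP (t<15-2); WM=15
i=14 t=17 v=4: → [15,18); WM=17

15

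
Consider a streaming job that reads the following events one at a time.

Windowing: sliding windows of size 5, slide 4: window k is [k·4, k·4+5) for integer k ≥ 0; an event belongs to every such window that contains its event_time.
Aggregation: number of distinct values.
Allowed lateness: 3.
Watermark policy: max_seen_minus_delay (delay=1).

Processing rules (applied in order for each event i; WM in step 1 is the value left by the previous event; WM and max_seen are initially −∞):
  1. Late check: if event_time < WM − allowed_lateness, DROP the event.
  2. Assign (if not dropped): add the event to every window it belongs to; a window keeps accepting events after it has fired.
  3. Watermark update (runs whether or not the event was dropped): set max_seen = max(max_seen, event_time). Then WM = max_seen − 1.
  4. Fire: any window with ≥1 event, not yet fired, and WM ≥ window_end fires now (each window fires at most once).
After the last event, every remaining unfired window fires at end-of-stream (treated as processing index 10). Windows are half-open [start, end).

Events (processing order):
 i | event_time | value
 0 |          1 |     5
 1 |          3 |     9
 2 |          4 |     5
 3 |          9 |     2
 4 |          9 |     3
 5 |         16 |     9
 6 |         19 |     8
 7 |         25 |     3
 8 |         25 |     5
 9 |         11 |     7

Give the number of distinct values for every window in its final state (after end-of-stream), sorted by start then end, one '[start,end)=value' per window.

i=0 t=1 v=5: → [0,5); WM=0
i=1 t=3 v=9: → [0,5); WM=2
i=2 t=4 v=5: → [4,9),[0,5); WM=3
i=3 t=9 v=2: → [8,13); WM=8; [0,5) fires=2
i=4 t=9 v=3: → [8,13); WM=8
i=5 t=16 v=9: → [16,21),[12,17); WM=15; [4,9) fires=1 [8,13) fires=2
i=6 t=19 v=8: → [16,21); WM=18; [12,17) fires=1
i=7 t=25 v=3: → [24,29); WM=24; [16,21) fires=2
i=8 t=25 v=5: → [24,29); WM=24
i=9 t=11 v=7: DROP (t<24-3); WM=24

[0,5)=2 [4,9)=1 [8,13)=2 [12,17)=1 [16,21)=2 [24,29)=2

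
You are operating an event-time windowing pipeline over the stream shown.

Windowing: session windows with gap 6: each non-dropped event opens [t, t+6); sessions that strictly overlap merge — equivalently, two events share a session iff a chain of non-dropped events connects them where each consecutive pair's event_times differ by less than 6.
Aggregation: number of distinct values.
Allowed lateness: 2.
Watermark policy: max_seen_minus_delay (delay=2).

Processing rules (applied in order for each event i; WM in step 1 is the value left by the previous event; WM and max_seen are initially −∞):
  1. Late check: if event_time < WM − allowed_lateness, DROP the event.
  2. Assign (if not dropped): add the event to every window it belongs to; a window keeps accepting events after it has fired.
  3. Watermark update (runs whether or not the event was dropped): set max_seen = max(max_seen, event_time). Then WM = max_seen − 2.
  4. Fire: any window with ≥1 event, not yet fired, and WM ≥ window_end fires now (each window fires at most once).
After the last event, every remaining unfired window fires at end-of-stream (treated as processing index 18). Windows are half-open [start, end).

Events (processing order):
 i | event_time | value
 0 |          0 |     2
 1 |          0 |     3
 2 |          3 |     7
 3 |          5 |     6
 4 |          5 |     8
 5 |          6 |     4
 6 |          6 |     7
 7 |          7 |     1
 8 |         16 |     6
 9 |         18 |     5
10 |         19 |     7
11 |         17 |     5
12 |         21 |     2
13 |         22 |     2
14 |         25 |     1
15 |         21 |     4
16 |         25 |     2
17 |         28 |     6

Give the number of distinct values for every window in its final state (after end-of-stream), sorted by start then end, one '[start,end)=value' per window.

[0,13)=7 [16,34)=6

i=0 t=0 v=2: → [0,6); WM=-2
i=1 t=0 v=3: → [0,6); WM=-2
i=2 t=3 v=7: → [0,9); WM=1
i=3 t=5 v=6: → [0,11); WM=3
i=4 t=5 v=8: → [0,11); WM=3
i=5 t=6 v=4: → [0,12); WM=4
i=6 t=6 v=7: → [0,12); WM=4
i=7 t=7 v=1: → [0,13); WM=5
i=8 t=16 v=6: → [16,22); WM=14
i=9 t=18 v=5: → [16,24); WM=16
i=10 t=19 v=7: → [16,25); WM=17
i=11 t=17 v=5: → [16,25); WM=17
i=12 t=21 v=2: → [16,27); WM=19
i=13 t=22 v=2: → [16,28); WM=20
i=14 t=25 v=1: → [16,31); WM=23
i=15 t=21 v=4: → [16,31); WM=23
i=16 t=25 v=2: → [16,31); WM=23
i=17 t=28 v=6: → [16,34); WM=26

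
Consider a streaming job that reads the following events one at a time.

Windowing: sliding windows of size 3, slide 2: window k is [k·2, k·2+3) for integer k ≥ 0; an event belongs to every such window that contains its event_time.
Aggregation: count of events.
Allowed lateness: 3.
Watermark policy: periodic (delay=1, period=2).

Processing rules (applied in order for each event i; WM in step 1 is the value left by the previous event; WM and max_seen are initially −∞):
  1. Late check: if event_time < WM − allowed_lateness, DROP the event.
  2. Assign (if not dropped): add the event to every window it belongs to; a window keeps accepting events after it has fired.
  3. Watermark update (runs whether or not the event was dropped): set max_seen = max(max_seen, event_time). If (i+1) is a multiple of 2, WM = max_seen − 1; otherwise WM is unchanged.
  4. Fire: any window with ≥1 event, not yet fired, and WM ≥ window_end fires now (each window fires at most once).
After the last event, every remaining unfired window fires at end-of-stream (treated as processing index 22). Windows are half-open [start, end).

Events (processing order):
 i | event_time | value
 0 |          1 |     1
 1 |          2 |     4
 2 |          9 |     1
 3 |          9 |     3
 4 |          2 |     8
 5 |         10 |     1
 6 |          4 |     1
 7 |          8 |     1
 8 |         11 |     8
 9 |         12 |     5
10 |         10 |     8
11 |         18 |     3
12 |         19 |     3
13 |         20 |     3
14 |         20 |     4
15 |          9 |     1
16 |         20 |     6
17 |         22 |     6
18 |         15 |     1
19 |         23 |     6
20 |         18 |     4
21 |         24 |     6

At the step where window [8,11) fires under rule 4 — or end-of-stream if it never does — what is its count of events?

i=0 t=1 v=1: → [0,3); WM=−∞
i=1 t=2 v=4: → [2,5),[0,3); WM=1
i=2 t=9 v=1: → [8,11); WM=1
i=3 t=9 v=3: → [8,11); WM=8; [0,3) fires=2 [2,5) fires=1
i=4 t=2 v=8: DROP (t<8-3); WM=8
i=5 t=10 v=1: → [10,13),[8,11); WM=9
i=6 t=4 v=1: DROP (t<9-3); WM=9
i=7 t=8 v=1: → [8,11),[6,9); WM=9; [6,9) fires=1
i=8 t=11 v=8: → [10,13); WM=9
i=9 t=12 v=5: → [12,15),[10,13); WM=11; [8,11) fires=4
i=10 t=10 v=8: → [10,13),[8,11); WM=11
i=11 t=18 v=3: → [18,21),[16,19); WM=17; [10,13) fires=4 [12,15) fires=1
i=12 t=19 v=3: → [18,21); WM=17
i=13 t=20 v=3: → [20,23),[18,21); WM=19; [16,19) fires=1
i=14 t=20 v=4: → [20,23),[18,21); WM=19
i=15 t=9 v=1: DROP (t<19-3); WM=19
i=16 t=20 v=6: → [20,23),[18,21); WM=19
i=17 t=22 v=6: → [22,25),[20,23); WM=21; [18,21) fires=5
i=18 t=15 v=1: DROP (t<21-3); WM=21
i=19 t=23 v=6: → [22,25); WM=22
i=20 t=18 v=4: DROP (t<22-3); WM=22
i=21 t=24 v=6: → [24,27),[22,25); WM=23; [20,23) fires=4

4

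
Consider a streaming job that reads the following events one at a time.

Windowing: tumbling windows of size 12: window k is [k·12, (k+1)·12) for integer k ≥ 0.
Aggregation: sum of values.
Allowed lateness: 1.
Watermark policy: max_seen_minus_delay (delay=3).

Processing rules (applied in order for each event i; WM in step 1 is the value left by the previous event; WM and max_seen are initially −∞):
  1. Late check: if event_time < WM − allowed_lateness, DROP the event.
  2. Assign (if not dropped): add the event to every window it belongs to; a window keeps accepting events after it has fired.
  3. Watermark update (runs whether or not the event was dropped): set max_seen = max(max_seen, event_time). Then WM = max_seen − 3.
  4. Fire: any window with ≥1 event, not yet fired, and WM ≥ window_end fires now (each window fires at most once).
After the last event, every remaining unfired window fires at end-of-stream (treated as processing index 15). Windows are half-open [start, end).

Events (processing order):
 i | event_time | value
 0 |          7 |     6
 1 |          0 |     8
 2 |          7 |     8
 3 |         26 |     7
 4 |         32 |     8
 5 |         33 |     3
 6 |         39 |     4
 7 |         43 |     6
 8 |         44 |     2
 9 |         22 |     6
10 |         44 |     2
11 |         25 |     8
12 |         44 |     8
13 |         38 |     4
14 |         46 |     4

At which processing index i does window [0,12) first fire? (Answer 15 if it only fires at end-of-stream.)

i=0 t=7 v=6: → [0,12); WM=4
i=1 t=0 v=8: DROP (t<4-1); WM=4
i=2 t=7 v=8: → [0,12); WM=4
i=3 t=26 v=7: → [24,36); WM=23; [0,12) fires=14
i=4 t=32 v=8: → [24,36); WM=29
i=5 t=33 v=3: → [24,36); WM=30
i=6 t=39 v=4: → [36,48); WM=36; [24,36) fires=18
i=7 t=43 v=6: → [36,48); WM=40
i=8 t=44 v=2: → [36,48); WM=41
i=9 t=22 v=6: DROP (t<41-1); WM=41
i=10 t=44 v=2: → [36,48); WM=41
i=11 t=25 v=8: DROP (t<41-1); WM=41
i=12 t=44 v=8: → [36,48); WM=41
i=13 t=38 v=4: DROP (t<41-1); WM=41
i=14 t=46 v=4: → [36,48); WM=43

3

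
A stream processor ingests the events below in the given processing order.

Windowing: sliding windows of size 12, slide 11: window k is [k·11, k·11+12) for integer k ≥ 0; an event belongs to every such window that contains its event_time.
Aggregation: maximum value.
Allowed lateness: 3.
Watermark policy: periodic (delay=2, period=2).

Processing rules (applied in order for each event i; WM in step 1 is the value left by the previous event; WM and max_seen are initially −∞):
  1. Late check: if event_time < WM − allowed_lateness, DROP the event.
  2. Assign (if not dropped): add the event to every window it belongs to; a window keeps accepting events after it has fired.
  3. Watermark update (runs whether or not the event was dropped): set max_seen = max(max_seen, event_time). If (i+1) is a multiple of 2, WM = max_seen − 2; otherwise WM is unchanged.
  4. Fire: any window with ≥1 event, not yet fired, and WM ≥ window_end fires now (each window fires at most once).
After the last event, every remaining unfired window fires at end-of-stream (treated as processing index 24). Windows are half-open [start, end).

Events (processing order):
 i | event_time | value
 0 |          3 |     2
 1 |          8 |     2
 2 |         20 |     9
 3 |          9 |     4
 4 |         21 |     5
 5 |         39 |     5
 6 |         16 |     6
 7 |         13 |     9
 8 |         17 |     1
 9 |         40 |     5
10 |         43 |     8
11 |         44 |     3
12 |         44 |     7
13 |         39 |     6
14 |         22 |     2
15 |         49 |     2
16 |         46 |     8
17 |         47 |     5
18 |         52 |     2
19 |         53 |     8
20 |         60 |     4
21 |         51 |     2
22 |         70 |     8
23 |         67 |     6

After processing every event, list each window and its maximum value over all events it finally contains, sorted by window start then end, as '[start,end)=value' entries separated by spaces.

i=0 t=3 v=2: → [0,12); WM=−∞
i=1 t=8 v=2: → [0,12); WM=6
i=2 t=20 v=9: → [11,23); WM=6
i=3 t=9 v=4: → [0,12); WM=18; [0,12) fires=4
i=4 t=21 v=5: → [11,23); WM=18
i=5 t=39 v=5: → [33,45); WM=37; [11,23) fires=9
i=6 t=16 v=6: DROP (t<37-3); WM=37
i=7 t=13 v=9: DROP (t<37-3); WM=37
i=8 t=17 v=1: DROP (t<37-3); WM=37
i=9 t=40 v=5: → [33,45); WM=38
i=10 t=43 v=8: → [33,45); WM=38
i=11 t=44 v=3: → [44,56),[33,45); WM=42
i=12 t=44 v=7: → [44,56),[33,45); WM=42
i=13 t=39 v=6: → [33,45); WM=42
i=14 t=22 v=2: DROP (t<42-3); WM=42
i=15 t=49 v=2: → [44,56); WM=47; [33,45) fires=8
i=16 t=46 v=8: → [44,56); WM=47
i=17 t=47 v=5: → [44,56); WM=47
i=18 t=52 v=2: → [44,56); WM=47
i=19 t=53 v=8: → [44,56); WM=51
i=20 t=60 v=4: → [55,67); WM=51
i=21 t=51 v=2: → [44,56); WM=58; [44,56) fires=8
i=22 t=70 v=8: → [66,78); WM=58
i=23 t=67 v=6: → [66,78); WM=68; [55,67) fires=4

[0,12)=4 [11,23)=9 [33,45)=8 [44,56)=8 [55,67)=4 [66,78)=8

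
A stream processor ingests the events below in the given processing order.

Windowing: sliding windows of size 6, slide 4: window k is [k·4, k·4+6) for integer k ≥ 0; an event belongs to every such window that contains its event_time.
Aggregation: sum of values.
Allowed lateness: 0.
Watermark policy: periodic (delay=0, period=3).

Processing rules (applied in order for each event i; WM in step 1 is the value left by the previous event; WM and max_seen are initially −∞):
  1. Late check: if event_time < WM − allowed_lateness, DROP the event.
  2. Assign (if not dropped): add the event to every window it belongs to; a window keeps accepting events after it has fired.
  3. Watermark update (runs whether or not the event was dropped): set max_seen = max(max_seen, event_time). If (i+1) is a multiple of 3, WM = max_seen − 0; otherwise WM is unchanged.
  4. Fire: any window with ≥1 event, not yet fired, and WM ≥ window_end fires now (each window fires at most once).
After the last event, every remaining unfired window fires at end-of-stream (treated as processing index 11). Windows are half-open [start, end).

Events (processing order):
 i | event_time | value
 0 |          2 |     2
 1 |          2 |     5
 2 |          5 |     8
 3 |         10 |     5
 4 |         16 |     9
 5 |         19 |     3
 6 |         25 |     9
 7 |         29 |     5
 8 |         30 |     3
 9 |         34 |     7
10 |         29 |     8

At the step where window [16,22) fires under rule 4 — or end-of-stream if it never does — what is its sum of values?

i=0 t=2 v=2: → [0,6); WM=−∞
i=1 t=2 v=5: → [0,6); WM=−∞
i=2 t=5 v=8: → [4,10),[0,6); WM=5
i=3 t=10 v=5: → [8,14); WM=5
i=4 t=16 v=9: → [16,22),[12,18); WM=5
i=5 t=19 v=3: → [16,22); WM=19; [0,6) fires=15 [4,10) fires=8 [8,14) fires=5 [12,18) fires=9
i=6 t=25 v=9: → [24,30),[20,26); WM=19
i=7 t=29 v=5: → [28,34),[24,30); WM=19
i=8 t=30 v=3: → [28,34); WM=30; [16,22) fires=12 [20,26) fires=9 [24,30) fires=14
i=9 t=34 v=7: → [32,38); WM=30
i=10 t=29 v=8: DROP (t<30-0); WM=30

12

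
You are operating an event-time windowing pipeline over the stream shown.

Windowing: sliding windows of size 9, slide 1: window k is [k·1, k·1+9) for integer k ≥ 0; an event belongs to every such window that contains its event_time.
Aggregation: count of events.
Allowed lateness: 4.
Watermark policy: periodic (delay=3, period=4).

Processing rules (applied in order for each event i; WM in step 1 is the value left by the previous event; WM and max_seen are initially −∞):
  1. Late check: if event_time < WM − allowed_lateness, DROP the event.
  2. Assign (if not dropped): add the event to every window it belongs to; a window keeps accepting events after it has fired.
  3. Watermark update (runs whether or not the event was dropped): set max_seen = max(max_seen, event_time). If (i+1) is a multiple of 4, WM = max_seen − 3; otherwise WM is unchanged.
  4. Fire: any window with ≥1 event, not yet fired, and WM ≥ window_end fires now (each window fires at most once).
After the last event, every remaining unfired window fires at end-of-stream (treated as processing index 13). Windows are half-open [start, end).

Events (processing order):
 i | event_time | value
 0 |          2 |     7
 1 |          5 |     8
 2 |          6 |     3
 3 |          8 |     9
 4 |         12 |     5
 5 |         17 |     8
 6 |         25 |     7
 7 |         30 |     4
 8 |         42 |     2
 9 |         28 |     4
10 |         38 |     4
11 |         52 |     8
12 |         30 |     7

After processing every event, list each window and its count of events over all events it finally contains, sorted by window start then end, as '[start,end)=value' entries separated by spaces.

[0,9)=4 [1,10)=4 [2,11)=4 [3,12)=3 [4,13)=4 [5,14)=4 [6,15)=3 [7,16)=2 [8,17)=2 [9,18)=2 [10,19)=2 [11,20)=2 [12,21)=2 [13,22)=1 [14,23)=1 [15,24)=1 [16,25)=1 [17,26)=2 [18,27)=1 [19,28)=1 [20,29)=2 [21,30)=2 [22,31)=3 [23,32)=3 [24,33)=3 [25,34)=3 [26,35)=2 [27,36)=2 [28,37)=2 [29,38)=1 [30,39)=2 [31,40)=1 [32,41)=1 [33,42)=1 [34,43)=2 [35,44)=2 [36,45)=2 [37,46)=2 [38,47)=2 [39,48)=1 [40,49)=1 [41,50)=1 [42,51)=1 [44,53)=1 [45,54)=1 [46,55)=1 [47,56)=1 [48,57)=1 [49,58)=1 [50,59)=1 [51,60)=1 [52,61)=1

i=0 t=2 v=7: → [2,11),[1,10),[0,9); WM=−∞
i=1 t=5 v=8: → [5,14),[4,13),[3,12),[2,11),[1,10),[0,9); WM=−∞
i=2 t=6 v=3: → [6,15),[5,14),[4,13),[3,12),[2,11),[1,10),[0,9); WM=−∞
i=3 t=8 v=9: → [8,17),[7,16),[6,15),[5,14),[4,13),[3,12),[2,11),[1,10),[0,9); WM=5
i=4 t=12 v=5: → [12,21),[11,20),[10,19),[9,18),[8,17),[7,16),[6,15),[5,14),[4,13); WM=5
i=5 t=17 v=8: → [17,26),[16,25),[15,24),[14,23),[13,22),[12,21),[11,20),[10,19),[9,18); WM=5
i=6 t=25 v=7: → [25,34),[24,33),[23,32),[22,31),[21,30),[20,29),[19,28),[18,27),[17,26); WM=5
i=7 t=30 v=4: → [30,39),[29,38),[28,37),[27,36),[26,35),[25,34),[24,33),[23,32),[22,31); WM=27; [0,9) fires=4 [1,10) fires=4 [2,11) fires=4 [3,12) fires=3 [4,13) fires=4 [5,14) fires=4 [6,15) fires=3 [7,16) fires=2 [8,17) fires=2 [9,18) fires=2 [10,19) fires=2 [11,20) fires=2 [12,21) fires=2 [13,22) fires=1 [14,23) fires=1 [15,24) fires=1 [16,25) fires=1 [17,26) fires=2 [18,27) fires=1
i=8 t=42 v=2: → [42,51),[41,50),[40,49),[39,48),[38,47),[37,46),[36,45),[35,44),[34,43); WM=27
i=9 t=28 v=4: → [28,37),[27,36),[26,35),[25,34),[24,33),[23,32),[22,31),[21,30),[20,29); WM=27
i=10 t=38 v=4: → [38,47),[37,46),[36,45),[35,44),[34,43),[33,42),[32,41),[31,40),[30,39); WM=27
i=11 t=52 v=8: → [52,61),[51,60),[50,59),[49,58),[48,57),[47,56),[46,55),[45,54),[44,53); WM=49; [19,28) fires=1 [20,29) fires=2 [21,30) fires=2 [22,31) fires=3 [23,32) fires=3 [24,33) fires=3 [25,34) fires=3 [26,35) fires=2 [27,36) fires=2 [28,37) fires=2 [29,38) fires=1 [30,39) fires=2 [31,40) fires=1 [32,41) fires=1 [33,42) fires=1 [34,43) fires=2 [35,44) fires=2 [36,45) fires=2 [37,46) fires=2 [38,47) fires=2 [39,48) fires=1 [40,49) fires=1
i=12 t=30 v=7: DROP (t<49-4); WM=49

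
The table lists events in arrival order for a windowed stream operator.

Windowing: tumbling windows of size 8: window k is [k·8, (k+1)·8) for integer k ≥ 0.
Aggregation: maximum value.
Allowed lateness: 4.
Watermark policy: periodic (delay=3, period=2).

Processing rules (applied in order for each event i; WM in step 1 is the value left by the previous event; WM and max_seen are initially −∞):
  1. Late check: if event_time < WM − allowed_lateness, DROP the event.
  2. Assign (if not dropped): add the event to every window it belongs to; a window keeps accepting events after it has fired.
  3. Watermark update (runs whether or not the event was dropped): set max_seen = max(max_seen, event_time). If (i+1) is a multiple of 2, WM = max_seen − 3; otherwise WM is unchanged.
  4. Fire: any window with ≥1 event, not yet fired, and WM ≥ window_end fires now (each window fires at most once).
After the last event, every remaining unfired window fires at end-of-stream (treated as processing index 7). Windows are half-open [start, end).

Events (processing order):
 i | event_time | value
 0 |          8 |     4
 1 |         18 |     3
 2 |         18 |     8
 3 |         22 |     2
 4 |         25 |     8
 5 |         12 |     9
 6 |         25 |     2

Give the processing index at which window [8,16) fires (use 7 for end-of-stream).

i=0 t=8 v=4: → [8,16); WM=−∞
i=1 t=18 v=3: → [16,24); WM=15
i=2 t=18 v=8: → [16,24); WM=15
i=3 t=22 v=2: → [16,24); WM=19; [8,16) fires=4
i=4 t=25 v=8: → [24,32); WM=19
i=5 t=12 v=9: DROP (t<19-4); WM=22
i=6 t=25 v=2: → [24,32); WM=22

3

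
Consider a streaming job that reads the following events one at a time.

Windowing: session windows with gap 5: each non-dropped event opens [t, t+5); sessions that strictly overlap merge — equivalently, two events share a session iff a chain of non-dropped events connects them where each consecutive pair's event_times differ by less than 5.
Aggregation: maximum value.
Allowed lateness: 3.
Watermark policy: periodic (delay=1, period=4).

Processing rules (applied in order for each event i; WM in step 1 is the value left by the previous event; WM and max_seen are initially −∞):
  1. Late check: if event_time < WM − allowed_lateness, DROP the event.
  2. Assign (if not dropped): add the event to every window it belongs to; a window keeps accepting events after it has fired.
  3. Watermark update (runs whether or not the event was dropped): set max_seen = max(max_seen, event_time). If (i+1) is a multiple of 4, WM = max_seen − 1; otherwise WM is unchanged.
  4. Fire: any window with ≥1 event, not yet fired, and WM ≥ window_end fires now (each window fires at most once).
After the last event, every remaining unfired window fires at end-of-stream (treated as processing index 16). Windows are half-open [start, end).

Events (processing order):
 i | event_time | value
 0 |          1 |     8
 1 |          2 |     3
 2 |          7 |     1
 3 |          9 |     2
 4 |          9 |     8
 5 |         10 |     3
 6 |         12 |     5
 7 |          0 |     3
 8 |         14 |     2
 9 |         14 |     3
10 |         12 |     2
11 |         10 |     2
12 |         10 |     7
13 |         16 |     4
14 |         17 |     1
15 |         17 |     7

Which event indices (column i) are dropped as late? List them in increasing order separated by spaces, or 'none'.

7

i=0 t=1 v=8: → [1,6); WM=−∞
i=1 t=2 v=3: → [1,7); WM=−∞
i=2 t=7 v=1: → [7,12); WM=−∞
i=3 t=9 v=2: → [7,14); WM=8
i=4 t=9 v=8: → [7,14); WM=8
i=5 t=10 v=3: → [7,15); WM=8
i=6 t=12 v=5: → [7,17); WM=8
i=7 t=0 v=3: DROP (t<8-3); WM=11
i=8 t=14 v=2: → [7,19); WM=11
i=9 t=14 v=3: → [7,19); WM=11
i=10 t=12 v=2: → [7,19); WM=11
i=11 t=10 v=2: → [7,19); WM=13
i=12 t=10 v=7: → [7,19); WM=13
i=13 t=16 v=4: → [7,21); WM=13
i=14 t=17 v=1: → [7,22); WM=13
i=15 t=17 v=7: → [7,22); WM=16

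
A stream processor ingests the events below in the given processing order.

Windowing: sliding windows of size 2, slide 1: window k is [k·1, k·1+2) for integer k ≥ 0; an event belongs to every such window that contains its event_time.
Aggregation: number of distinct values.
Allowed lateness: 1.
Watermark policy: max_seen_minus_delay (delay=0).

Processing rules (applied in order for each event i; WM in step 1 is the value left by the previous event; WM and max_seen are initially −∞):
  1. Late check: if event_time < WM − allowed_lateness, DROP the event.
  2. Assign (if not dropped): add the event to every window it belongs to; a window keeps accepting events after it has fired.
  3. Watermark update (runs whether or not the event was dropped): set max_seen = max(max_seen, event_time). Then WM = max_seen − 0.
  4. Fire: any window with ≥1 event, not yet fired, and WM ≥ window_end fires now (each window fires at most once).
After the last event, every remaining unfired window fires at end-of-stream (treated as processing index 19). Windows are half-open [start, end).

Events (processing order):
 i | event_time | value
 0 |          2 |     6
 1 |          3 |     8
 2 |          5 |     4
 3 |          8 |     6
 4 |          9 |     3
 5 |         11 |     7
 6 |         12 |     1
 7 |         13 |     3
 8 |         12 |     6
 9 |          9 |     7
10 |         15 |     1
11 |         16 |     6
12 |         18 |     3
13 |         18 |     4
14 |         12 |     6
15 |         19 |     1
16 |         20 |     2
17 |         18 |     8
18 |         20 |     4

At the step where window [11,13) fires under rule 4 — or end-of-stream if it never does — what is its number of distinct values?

2

i=0 t=2 v=6: → [2,4),[1,3); WM=2
i=1 t=3 v=8: → [3,5),[2,4); WM=3; [1,3) fires=1
i=2 t=5 v=4: → [5,7),[4,6); WM=5; [2,4) fires=2 [3,5) fires=1
i=3 t=8 v=6: → [8,10),[7,9); WM=8; [4,6) fires=1 [5,7) fires=1
i=4 t=9 v=3: → [9,11),[8,10); WM=9; [7,9) fires=1
i=5 t=11 v=7: → [11,13),[10,12); WM=11; [8,10) fires=2 [9,11) fires=1
i=6 t=12 v=1: → [12,14),[11,13); WM=12; [10,12) fires=1
i=7 t=13 v=3: → [13,15),[12,14); WM=13; [11,13) fires=2
i=8 t=12 v=6: → [12,14),[11,13); WM=13
i=9 t=9 v=7: DROP (t<13-1); WM=13
i=10 t=15 v=1: → [15,17),[14,16); WM=15; [12,14) fires=3 [13,15) fires=1
i=11 t=16 v=6: → [16,18),[15,17); WM=16; [14,16) fires=1
i=12 t=18 v=3: → [18,20),[17,19); WM=18; [15,17) fires=2 [16,18) fires=1
i=13 t=18 v=4: → [18,20),[17,19); WM=18
i=14 t=12 v=6: DROP (t<18-1); WM=18
i=15 t=19 v=1: → [19,21),[18,20); WM=19; [17,19) fires=2
i=16 t=20 v=2: → [20,22),[19,21); WM=20; [18,20) fires=3
i=17 t=18 v=8: DROP (t<20-1); WM=20
i=18 t=20 v=4: → [20,22),[19,21); WM=20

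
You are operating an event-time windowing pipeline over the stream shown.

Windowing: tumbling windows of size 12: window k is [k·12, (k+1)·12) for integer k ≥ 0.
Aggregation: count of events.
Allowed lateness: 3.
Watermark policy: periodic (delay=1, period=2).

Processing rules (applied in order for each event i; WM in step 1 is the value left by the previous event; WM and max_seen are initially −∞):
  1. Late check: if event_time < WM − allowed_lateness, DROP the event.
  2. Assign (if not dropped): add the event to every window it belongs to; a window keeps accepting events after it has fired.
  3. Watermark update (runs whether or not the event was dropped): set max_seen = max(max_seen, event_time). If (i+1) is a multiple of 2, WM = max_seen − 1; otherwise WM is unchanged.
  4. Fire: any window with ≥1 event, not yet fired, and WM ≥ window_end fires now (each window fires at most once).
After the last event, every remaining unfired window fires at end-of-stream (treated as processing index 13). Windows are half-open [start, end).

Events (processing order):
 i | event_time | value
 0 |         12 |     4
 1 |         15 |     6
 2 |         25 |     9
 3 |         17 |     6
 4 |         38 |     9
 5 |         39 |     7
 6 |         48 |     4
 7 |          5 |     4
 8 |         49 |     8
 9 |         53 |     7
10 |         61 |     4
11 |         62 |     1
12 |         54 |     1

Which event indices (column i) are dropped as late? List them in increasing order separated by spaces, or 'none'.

7 12

i=0 t=12 v=4: → [12,24); WM=−∞
i=1 t=15 v=6: → [12,24); WM=14
i=2 t=25 v=9: → [24,36); WM=14
i=3 t=17 v=6: → [12,24); WM=24; [12,24) fires=3
i=4 t=38 v=9: → [36,48); WM=24
i=5 t=39 v=7: → [36,48); WM=38; [24,36) fires=1
i=6 t=48 v=4: → [48,60); WM=38
i=7 t=5 v=4: DROP (t<38-3); WM=47
i=8 t=49 v=8: → [48,60); WM=47
i=9 t=53 v=7: → [48,60); WM=52; [36,48) fires=2
i=10 t=61 v=4: → [60,72); WM=52
i=11 t=62 v=1: → [60,72); WM=61; [48,60) fires=3
i=12 t=54 v=1: DROP (t<61-3); WM=61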